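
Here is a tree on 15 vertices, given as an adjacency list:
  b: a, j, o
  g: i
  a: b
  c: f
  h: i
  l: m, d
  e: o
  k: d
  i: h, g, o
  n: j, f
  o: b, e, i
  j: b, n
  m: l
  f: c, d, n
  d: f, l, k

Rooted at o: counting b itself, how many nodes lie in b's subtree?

The subtree rooted at b contains: b, j, a, n, f, c, d, k, l, m — 10 nodes.

10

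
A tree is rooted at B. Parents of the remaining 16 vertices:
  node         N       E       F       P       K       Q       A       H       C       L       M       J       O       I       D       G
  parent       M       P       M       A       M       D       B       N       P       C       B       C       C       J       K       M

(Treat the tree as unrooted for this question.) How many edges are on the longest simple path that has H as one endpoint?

8

The node farthest from H is I, via H–N–M–B–A–P–C–J–I — 8 edges.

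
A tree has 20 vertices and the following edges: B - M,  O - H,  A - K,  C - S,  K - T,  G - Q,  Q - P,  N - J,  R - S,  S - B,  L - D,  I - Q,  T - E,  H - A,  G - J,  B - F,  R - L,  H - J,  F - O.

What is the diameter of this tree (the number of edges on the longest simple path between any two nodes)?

11

A longest path is I–Q–G–J–H–O–F–B–S–R–L–D, with 11 edges.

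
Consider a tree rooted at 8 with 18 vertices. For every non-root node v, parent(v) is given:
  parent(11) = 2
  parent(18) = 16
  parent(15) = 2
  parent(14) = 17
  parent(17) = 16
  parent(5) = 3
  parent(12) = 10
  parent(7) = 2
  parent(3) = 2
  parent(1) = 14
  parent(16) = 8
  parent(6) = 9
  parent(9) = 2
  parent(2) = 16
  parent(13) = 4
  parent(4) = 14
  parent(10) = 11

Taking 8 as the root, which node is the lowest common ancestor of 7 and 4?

16

7's ancestor chain is 7, 2, 16, 8 and 4's is 4, 14, 17, 16, 8; they first meet at 16.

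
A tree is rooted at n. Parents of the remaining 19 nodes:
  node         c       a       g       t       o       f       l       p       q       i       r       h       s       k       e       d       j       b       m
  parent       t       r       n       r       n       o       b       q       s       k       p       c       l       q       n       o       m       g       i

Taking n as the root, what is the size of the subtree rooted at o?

3

The subtree rooted at o contains: o, f, d — 3 nodes.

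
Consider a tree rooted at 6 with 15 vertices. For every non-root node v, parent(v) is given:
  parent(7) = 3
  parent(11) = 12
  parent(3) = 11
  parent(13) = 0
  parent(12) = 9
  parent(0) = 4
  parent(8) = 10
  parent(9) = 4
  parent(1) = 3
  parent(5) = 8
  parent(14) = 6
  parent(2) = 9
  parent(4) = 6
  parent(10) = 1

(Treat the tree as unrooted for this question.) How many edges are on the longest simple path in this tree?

Starting from 13, a farthest node is 5 at distance 10.
One longest path: 13 - 0 - 4 - 9 - 12 - 11 - 3 - 1 - 10 - 8 - 5.
So the diameter is 10.

10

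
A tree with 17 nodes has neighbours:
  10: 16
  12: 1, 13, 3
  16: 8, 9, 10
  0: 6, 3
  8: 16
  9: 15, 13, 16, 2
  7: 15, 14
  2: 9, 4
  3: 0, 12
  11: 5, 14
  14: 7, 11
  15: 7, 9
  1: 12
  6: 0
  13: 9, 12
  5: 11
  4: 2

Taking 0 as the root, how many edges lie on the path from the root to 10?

0 → 3 → 12 → 13 → 9 → 16 → 10 — 6 edges.

6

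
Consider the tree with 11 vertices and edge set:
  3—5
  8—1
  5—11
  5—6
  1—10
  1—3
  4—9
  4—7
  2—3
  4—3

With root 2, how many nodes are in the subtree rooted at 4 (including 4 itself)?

4's subtree: {4, 7, 9}, size 3.

3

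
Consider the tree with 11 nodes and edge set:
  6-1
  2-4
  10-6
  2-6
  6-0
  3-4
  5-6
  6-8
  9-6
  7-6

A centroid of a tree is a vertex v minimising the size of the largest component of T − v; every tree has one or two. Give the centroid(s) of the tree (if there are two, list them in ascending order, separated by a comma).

Removing 6 splits the tree into components of sizes 3, 1, 1, 1, 1, 1, 1, 1; the largest is 3 ≤ ⌊11/2⌋ = 5.
No neighbour of 6 does as well, so 6 is the unique centroid.

6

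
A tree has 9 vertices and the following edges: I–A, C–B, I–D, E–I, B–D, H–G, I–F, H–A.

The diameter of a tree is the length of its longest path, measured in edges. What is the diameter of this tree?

A longest path is G - H - A - I - D - B - C, with 6 edges.

6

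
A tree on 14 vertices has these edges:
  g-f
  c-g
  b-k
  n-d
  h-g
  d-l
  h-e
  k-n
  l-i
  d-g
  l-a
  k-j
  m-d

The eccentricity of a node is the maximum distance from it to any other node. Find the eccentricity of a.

5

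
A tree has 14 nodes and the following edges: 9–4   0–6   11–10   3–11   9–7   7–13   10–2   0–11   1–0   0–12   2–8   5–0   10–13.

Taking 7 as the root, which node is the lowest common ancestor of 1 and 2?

10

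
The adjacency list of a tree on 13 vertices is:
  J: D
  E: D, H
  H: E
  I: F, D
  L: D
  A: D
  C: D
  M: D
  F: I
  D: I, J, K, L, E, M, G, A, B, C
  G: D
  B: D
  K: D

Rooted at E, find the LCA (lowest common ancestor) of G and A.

D

Path G→root: G D E; path A→root: A D E.
First common node: D.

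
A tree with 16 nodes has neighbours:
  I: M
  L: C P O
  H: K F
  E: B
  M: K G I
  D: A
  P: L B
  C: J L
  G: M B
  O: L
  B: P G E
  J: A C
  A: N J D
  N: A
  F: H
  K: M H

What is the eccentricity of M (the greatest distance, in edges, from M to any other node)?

A farthest node from M is N (D also at distance 8).
The path M-G-B-P-L-C-J-A-N has 8 edges.

8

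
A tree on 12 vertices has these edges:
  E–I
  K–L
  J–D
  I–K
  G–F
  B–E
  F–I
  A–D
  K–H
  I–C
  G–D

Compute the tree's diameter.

6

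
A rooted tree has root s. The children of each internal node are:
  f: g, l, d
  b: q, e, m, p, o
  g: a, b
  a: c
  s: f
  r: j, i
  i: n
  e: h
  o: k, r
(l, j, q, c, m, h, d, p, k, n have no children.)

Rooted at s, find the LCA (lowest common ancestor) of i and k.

o

i's ancestor chain is i, r, o, b, g, f, s and k's is k, o, b, g, f, s; they first meet at o.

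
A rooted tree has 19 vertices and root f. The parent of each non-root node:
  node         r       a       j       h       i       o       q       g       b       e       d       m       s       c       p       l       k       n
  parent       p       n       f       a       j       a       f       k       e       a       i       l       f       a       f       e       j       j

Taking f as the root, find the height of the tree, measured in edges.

6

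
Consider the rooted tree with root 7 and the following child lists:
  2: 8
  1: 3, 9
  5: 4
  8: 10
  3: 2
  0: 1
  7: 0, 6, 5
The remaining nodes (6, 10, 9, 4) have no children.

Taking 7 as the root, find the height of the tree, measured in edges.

10 sits deepest: 7–0–1–3–2–8–10 — 6 edges from the root.

6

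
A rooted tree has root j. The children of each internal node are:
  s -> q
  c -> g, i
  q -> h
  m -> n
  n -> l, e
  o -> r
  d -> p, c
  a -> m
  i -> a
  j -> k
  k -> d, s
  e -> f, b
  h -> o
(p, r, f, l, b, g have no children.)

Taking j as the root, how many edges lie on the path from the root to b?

9

Climbing from b to the root: b – e – n – m – a – i – c – d – k – j. That's 9 steps.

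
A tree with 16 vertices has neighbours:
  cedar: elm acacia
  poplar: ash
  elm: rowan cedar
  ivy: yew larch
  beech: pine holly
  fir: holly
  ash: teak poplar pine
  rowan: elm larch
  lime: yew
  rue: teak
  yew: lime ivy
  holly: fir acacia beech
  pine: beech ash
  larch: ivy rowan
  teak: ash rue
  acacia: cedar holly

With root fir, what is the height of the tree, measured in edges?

9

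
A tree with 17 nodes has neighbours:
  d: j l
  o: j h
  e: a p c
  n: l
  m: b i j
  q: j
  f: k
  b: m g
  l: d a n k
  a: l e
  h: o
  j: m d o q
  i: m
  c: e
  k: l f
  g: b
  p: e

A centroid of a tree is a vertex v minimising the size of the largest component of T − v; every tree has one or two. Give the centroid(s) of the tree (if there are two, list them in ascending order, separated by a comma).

Delete d: the remaining components have sizes 8, 8. Max 8 ≤ 8, so d is a centroid.
Every other node leaves some component of size > 8, so the centroid is unique.

d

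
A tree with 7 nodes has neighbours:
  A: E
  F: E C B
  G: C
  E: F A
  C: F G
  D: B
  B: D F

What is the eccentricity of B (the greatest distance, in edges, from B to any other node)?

3

Distances from B peak at 3, attained at G (A also at distance 3).
B–F–C–G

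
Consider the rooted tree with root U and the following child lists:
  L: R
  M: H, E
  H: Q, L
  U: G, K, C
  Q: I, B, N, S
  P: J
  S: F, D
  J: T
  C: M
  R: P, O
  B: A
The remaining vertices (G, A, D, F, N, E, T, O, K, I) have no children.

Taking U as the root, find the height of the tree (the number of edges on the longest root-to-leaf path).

8

The longest root-to-leaf path is U – C – M – H – L – R – P – J – T (8 edges).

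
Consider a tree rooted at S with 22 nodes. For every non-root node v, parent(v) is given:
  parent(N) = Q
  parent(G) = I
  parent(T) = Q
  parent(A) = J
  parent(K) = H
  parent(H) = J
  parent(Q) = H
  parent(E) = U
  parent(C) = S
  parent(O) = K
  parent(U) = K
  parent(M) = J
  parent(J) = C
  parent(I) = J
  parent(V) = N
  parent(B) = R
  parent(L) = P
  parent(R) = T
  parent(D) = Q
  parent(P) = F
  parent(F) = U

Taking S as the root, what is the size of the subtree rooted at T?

3

T's subtree: {T, R, B}, size 3.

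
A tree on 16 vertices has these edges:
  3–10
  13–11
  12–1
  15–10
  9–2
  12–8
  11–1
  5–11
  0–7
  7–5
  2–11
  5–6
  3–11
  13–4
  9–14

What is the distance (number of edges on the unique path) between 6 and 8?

The path is 6 - 5 - 11 - 1 - 12 - 8, which has 5 edges.

5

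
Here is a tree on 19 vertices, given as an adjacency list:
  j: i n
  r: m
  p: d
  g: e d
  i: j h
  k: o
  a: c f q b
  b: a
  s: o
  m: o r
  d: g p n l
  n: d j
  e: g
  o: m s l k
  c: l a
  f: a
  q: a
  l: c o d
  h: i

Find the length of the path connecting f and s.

Walking from f: f–a–c–l–o–s. Length 5.

5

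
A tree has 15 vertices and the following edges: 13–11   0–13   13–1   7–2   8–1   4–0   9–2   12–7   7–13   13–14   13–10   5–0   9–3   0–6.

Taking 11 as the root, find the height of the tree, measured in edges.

5

A deepest node is 3, reached by 11 → 13 → 7 → 2 → 9 → 3.
That path has 5 edges, so the height is 5.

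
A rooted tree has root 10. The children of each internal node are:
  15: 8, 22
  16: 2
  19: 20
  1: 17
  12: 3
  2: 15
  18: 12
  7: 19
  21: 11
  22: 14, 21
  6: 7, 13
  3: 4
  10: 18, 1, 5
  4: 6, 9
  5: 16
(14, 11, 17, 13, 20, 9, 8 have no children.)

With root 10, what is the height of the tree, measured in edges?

The longest root-to-leaf path is 10 → 18 → 12 → 3 → 4 → 6 → 7 → 19 → 20 (8 edges).

8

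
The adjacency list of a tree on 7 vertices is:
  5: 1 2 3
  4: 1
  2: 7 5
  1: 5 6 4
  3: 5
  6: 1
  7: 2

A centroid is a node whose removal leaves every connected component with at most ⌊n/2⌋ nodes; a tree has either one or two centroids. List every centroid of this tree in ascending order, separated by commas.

5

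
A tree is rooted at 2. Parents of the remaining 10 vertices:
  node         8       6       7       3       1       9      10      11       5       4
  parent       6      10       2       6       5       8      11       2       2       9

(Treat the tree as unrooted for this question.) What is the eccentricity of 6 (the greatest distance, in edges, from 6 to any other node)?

A farthest node from 6 is 1.
The path 6 – 10 – 11 – 2 – 5 – 1 has 5 edges.

5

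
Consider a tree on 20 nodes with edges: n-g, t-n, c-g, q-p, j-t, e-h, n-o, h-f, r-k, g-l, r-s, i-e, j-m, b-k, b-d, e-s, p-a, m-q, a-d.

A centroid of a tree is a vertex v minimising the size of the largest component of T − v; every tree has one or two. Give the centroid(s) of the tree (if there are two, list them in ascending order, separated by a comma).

a, p

If a is removed the pieces have sizes 10, 9, all ≤ ⌊20/2⌋ = 10.
p is adjacent to a and is also a centroid (the largest component after removing it is likewise 10).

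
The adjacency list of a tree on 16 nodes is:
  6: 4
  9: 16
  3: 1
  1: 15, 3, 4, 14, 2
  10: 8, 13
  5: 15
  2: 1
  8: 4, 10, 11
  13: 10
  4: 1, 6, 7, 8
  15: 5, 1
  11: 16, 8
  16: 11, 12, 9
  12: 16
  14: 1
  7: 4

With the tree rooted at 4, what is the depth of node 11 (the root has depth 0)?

Climbing from 11 to the root: 11–8–4. That's 2 steps.

2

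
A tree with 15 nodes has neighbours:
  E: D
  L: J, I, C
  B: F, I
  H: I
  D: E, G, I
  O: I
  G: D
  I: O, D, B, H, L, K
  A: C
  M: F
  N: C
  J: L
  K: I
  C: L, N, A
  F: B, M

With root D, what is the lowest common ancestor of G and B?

G's ancestor chain is G, D and B's is B, I, D; they first meet at D.

D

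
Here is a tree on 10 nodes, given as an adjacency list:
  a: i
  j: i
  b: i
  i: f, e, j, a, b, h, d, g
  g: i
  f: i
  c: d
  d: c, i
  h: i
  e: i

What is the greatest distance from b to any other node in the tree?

3

A farthest node from b is c.
The path b–i–d–c has 3 edges.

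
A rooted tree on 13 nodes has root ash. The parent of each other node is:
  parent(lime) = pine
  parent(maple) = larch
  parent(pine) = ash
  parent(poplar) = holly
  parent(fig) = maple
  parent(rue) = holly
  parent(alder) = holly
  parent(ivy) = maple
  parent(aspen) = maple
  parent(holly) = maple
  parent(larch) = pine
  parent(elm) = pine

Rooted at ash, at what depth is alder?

ash → pine → larch → maple → holly → alder — 5 edges.

5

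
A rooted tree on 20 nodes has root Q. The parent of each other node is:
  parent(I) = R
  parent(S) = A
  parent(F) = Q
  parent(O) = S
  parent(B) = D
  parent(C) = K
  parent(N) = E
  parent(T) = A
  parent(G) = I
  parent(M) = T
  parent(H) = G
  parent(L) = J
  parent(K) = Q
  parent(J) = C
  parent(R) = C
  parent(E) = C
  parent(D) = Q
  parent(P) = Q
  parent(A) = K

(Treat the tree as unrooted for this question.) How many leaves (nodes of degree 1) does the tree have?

The leaves are B, F, H, L, M, N, O, P.
That is 8 leaves.

8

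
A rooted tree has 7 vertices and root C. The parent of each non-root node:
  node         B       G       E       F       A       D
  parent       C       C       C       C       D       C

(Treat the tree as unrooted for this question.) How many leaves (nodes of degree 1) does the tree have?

5

Exactly 5 nodes have a single neighbour: A, B, E, F, G.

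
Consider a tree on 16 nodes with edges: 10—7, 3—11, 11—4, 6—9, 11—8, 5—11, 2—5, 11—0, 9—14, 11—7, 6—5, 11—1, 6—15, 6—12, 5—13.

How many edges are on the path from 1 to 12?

The path is 1 – 11 – 5 – 6 – 12, which has 4 edges.

4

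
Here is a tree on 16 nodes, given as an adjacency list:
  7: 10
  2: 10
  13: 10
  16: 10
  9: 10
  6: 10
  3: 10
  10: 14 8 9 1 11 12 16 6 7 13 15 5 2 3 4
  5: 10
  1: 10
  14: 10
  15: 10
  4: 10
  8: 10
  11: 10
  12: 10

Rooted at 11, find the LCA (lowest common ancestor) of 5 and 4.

5's ancestor chain is 5, 10, 11 and 4's is 4, 10, 11; they first meet at 10.

10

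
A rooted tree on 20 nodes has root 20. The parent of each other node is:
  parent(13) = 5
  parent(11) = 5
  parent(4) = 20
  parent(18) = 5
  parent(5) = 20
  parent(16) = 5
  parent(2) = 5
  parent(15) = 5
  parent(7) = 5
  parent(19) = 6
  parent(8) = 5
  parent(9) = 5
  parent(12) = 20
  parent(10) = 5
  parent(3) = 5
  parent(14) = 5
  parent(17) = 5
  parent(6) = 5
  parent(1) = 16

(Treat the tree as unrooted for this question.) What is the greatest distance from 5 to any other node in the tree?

The node farthest from 5 is 12 (1, 19, 4 also at distance 2), via 5 – 20 – 12 — 2 edges.

2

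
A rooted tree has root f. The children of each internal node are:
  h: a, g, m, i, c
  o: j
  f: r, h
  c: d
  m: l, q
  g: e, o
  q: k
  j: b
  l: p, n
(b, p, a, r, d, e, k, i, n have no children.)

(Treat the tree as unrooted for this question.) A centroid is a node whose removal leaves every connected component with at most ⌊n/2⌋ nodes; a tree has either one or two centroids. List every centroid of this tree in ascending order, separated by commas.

h

Removing h splits the tree into components of sizes 6, 5, 2, 2, 1, 1; the largest is 6 ≤ ⌊18/2⌋ = 9.
Every other node leaves some component of size > 9, so the centroid is unique.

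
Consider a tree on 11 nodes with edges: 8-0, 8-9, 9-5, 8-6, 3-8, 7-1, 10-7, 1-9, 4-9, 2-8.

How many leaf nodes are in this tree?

Degree-1 nodes: 0, 2, 3, 4, 5, 6, 10 — 7 of them.

7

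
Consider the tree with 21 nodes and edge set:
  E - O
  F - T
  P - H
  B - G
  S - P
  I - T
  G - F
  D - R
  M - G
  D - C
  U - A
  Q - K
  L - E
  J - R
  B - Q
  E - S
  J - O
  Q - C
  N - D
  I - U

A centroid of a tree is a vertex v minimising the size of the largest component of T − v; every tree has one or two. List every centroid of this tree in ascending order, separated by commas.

Removing C splits the tree into components of sizes 10, 10; the largest is 10 ≤ ⌊21/2⌋ = 10.
No neighbour of C does as well, so C is the unique centroid.

C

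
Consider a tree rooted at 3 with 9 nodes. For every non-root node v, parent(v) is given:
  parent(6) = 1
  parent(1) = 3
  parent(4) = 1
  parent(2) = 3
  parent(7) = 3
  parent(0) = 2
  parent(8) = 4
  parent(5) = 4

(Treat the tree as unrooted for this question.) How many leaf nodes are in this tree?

Degree-1 nodes: 0, 5, 6, 7, 8 — 5 of them.

5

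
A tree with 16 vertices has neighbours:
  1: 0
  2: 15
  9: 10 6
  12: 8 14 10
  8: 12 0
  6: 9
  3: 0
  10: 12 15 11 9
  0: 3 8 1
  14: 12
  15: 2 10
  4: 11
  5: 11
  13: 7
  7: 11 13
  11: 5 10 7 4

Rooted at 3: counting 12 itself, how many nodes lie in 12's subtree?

The subtree rooted at 12 contains: 12, 10, 14, 15, 11, 9, 2, 7, 5, 4, 6, 13 — 12 nodes.

12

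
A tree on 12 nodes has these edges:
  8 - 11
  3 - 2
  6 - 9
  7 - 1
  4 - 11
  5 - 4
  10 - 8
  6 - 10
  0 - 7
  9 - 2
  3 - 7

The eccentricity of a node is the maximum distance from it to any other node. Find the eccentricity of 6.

5

The node farthest from 6 is 1 (0, 5 also at distance 5), via 6–9–2–3–7–1 — 5 edges.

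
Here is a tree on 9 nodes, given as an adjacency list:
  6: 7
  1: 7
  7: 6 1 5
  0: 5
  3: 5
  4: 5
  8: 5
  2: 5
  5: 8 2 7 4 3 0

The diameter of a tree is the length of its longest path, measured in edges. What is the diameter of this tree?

3

BFS from 6 reaches 2 last, at distance 3; BFS from 2 confirms no node is farther.
Path: 6 - 7 - 5 - 2.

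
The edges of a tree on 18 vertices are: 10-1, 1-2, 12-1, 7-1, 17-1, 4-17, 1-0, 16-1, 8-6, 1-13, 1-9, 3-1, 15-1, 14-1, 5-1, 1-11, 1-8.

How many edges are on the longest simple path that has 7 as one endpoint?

The node farthest from 7 is 6 (4 also at distance 3), via 7–1–8–6 — 3 edges.

3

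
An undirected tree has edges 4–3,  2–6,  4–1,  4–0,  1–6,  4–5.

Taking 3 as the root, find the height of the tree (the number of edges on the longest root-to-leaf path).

4

The longest root-to-leaf path is 3–4–1–6–2 (4 edges).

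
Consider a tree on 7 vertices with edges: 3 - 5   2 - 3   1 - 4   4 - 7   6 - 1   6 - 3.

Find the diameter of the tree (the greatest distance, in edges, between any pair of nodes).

5

Starting from 2, a farthest node is 7 at distance 5.
One longest path: 2–3–6–1–4–7.
So the diameter is 5.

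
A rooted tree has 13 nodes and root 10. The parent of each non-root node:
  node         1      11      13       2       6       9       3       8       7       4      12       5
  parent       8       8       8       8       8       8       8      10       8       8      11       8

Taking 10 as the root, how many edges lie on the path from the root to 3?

10–8–3 — 2 edges.

2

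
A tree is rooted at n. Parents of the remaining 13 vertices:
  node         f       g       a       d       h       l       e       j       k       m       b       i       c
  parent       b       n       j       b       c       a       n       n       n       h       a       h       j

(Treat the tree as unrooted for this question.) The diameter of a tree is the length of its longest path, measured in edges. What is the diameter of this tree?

6

A longest path is d–b–a–j–c–h–m, with 6 edges.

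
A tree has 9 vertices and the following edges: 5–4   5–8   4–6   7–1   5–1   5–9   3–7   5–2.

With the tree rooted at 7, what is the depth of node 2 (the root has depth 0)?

Path from 7 to 2: 7 → 1 → 5 → 2, which has 3 edges.

3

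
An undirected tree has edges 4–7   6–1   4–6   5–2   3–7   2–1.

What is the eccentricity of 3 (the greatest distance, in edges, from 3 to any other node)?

6

Distances from 3 peak at 6, attained at 5.
3–7–4–6–1–2–5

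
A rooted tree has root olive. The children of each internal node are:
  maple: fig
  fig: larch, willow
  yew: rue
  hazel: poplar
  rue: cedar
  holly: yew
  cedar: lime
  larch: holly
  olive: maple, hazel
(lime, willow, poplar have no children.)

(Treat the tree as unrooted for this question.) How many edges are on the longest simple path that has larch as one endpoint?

A farthest node from larch is poplar (lime also at distance 5).
The path larch–fig–maple–olive–hazel–poplar has 5 edges.

5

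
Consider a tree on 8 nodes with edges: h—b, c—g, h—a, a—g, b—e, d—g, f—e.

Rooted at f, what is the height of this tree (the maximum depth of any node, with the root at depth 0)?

A deepest node is d, reached by f–e–b–h–a–g–d.
That path has 6 edges, so the height is 6.

6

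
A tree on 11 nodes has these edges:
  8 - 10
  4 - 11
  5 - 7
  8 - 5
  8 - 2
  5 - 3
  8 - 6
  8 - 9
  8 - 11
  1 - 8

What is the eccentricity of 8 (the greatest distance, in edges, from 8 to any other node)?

2

A farthest node from 8 is 4 (3, 7 also at distance 2).
The path 8 – 11 – 4 has 2 edges.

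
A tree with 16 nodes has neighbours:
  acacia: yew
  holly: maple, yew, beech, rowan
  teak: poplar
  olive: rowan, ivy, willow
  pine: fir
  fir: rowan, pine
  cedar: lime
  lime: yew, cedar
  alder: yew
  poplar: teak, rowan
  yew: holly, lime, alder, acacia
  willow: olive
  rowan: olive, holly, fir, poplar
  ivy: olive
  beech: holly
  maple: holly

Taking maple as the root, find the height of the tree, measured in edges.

4

pine sits deepest: maple → holly → rowan → fir → pine — 4 edges from the root.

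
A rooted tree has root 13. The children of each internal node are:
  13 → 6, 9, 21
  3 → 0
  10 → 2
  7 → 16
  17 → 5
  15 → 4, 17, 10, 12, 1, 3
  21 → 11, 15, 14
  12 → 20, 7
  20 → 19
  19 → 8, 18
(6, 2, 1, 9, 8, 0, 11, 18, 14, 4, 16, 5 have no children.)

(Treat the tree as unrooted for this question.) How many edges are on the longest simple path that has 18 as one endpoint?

Distances from 18 peak at 7, attained at 9 (6 also at distance 7).
18–19–20–12–15–21–13–9

7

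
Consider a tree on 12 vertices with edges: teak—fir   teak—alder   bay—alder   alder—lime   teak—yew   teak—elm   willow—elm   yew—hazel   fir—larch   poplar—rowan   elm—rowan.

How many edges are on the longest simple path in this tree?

5

Starting from poplar, a farthest node is lime at distance 5.
One longest path: poplar – rowan – elm – teak – alder – lime.
So the diameter is 5.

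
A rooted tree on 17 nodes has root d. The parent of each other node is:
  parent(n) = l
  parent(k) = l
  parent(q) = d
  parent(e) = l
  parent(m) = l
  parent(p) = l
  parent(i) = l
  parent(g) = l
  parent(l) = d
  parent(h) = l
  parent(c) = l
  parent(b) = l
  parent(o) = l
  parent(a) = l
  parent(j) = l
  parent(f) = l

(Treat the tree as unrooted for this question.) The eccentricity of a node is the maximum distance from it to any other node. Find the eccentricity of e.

3

The node farthest from e is q, via e-l-d-q — 3 edges.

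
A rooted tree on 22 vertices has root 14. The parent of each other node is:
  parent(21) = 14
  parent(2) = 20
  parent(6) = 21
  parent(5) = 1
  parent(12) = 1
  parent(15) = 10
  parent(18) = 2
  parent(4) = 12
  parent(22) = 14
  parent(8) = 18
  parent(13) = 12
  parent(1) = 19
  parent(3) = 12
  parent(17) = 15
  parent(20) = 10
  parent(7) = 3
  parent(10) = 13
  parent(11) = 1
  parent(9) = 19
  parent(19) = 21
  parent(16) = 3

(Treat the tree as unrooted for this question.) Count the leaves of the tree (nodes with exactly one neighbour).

Degree-1 nodes: 4, 5, 6, 7, 8, 9, 11, 16, 17, 22 — 10 of them.

10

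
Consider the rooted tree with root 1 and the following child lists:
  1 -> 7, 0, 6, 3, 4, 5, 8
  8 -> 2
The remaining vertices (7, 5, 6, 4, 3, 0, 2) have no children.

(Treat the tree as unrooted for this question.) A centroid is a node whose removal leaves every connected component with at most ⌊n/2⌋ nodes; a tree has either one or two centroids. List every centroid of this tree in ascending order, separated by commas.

Removing 1 splits the tree into components of sizes 2, 1, 1, 1, 1, 1, 1; the largest is 2 ≤ ⌊9/2⌋ = 4.
No neighbour of 1 does as well, so 1 is the unique centroid.

1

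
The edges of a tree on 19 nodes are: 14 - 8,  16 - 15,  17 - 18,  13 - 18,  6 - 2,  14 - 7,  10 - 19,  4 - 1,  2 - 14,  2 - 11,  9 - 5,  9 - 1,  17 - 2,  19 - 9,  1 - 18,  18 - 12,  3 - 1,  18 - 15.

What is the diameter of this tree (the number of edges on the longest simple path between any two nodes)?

BFS from 8 reaches 10 last, at distance 8; BFS from 10 confirms no node is farther.
Path: 8–14–2–17–18–1–9–19–10.

8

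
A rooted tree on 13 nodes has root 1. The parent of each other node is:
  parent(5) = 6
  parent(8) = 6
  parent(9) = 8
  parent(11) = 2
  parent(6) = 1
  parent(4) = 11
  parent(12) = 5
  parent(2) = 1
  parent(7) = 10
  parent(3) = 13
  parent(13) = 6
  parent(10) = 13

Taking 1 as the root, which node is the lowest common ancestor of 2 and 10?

1

Ancestors of 2 (toward the root): 2, 1.
Ancestors of 10: 10, 13, 6, 1.
The deepest node appearing in both lists is 1.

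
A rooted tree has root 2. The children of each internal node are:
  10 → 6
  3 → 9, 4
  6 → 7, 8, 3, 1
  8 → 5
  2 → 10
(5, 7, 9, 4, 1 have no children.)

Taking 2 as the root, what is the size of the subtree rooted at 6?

6's subtree: {6, 8, 1, 3, 7, 5, 9, 4}, size 8.

8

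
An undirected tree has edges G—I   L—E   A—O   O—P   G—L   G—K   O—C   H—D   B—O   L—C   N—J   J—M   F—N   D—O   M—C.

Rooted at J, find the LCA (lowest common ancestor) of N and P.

J

Ancestors of N (toward the root): N, J.
Ancestors of P: P, O, C, M, J.
The deepest node appearing in both lists is J.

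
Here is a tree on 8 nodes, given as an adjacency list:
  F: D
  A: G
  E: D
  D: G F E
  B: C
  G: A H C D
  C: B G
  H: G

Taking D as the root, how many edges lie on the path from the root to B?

Path from D to B: D → G → C → B, which has 3 edges.

3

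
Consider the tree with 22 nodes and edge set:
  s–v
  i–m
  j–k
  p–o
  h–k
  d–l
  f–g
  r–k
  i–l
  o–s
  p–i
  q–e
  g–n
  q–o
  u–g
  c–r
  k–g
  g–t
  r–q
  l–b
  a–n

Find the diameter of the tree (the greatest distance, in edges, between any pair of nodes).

BFS from d reaches a last, at distance 10; BFS from a confirms no node is farther.
Path: d - l - i - p - o - q - r - k - g - n - a.

10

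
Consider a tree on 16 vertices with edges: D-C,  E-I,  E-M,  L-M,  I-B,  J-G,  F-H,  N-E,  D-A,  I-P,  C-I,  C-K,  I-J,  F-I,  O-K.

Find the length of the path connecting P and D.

3

P–I–C–D: 3 edges.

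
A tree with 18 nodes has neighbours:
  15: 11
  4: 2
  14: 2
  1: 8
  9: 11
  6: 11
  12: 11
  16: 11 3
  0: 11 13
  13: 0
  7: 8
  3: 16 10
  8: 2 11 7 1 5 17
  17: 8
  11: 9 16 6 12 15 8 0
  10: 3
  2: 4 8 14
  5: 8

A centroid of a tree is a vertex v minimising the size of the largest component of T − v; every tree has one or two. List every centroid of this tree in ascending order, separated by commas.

Delete 11: the remaining components have sizes 8, 3, 2, 1, 1, 1, 1. Max 8 ≤ 9, so 11 is a centroid.
No neighbour of 11 does as well, so 11 is the unique centroid.

11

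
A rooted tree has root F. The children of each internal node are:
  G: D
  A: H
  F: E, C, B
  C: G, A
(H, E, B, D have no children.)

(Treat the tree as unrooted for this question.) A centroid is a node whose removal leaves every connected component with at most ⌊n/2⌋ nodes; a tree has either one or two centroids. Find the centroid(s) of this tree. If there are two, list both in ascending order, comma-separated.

If C is removed the pieces have sizes 3, 2, 2, all ≤ ⌊8/2⌋ = 4.
Every other node leaves some component of size > 4, so the centroid is unique.

C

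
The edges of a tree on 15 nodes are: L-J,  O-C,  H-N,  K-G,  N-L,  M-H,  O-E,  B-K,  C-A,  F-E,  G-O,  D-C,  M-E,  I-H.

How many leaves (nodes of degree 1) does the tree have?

The leaves are A, B, D, F, I, J.
That is 6 leaves.

6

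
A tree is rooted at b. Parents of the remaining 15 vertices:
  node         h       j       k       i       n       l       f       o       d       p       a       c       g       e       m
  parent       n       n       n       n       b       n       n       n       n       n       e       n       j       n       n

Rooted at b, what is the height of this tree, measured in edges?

3

A deepest node is g, reached by b – n – j – g.
That path has 3 edges, so the height is 3.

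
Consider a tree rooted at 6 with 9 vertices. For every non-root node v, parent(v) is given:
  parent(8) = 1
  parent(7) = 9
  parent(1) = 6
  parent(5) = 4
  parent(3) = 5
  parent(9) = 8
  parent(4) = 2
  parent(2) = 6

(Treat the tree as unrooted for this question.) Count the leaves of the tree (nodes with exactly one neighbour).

2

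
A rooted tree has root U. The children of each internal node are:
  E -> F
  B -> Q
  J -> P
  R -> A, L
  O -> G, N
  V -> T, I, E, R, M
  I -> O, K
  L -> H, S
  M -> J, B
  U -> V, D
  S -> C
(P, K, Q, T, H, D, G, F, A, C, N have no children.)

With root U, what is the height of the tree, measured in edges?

5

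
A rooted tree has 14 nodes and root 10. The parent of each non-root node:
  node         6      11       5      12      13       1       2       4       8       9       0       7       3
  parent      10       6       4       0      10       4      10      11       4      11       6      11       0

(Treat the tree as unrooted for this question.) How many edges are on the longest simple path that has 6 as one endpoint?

3

Distances from 6 peak at 3, attained at 1 (5, 8 also at distance 3).
6-11-4-1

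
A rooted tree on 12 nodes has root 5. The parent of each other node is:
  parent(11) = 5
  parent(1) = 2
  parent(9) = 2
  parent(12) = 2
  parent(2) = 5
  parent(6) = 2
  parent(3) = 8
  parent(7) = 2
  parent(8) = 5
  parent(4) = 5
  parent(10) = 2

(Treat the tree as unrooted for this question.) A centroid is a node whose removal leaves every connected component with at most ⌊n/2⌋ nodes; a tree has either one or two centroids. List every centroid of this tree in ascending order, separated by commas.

If 2 is removed the pieces have sizes 5, 1, 1, 1, 1, 1, 1, all ≤ ⌊12/2⌋ = 6.
No neighbour of 2 does as well, so 2 is the unique centroid.

2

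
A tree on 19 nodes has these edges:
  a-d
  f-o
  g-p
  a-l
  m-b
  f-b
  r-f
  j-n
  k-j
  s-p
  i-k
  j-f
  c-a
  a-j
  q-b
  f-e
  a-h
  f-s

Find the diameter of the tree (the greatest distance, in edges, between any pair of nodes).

6

BFS from d reaches g last, at distance 6; BFS from g confirms no node is farther.
Path: d - a - j - f - s - p - g.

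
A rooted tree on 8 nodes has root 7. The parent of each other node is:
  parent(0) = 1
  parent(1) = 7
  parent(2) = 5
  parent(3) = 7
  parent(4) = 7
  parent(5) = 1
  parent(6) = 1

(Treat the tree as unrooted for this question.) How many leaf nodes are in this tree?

5

Exactly 5 nodes have a single neighbour: 0, 2, 3, 4, 6.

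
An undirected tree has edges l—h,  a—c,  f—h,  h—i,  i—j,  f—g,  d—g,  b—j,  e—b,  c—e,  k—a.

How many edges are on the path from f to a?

f–h–i–j–b–e–c–a: 7 edges.

7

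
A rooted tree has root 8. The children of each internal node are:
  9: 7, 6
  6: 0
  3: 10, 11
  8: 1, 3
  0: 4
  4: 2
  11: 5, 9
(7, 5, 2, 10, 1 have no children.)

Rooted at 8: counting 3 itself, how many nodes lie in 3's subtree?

3's subtree: {3, 10, 11, 5, 9, 7, 6, 0, 4, 2}, size 10.

10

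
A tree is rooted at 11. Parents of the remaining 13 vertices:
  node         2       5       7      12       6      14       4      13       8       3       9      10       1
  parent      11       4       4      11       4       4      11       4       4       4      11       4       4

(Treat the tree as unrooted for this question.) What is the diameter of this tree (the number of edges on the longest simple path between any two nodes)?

3

Starting from 9, a farthest node is 7 at distance 3.
One longest path: 9-11-4-7.
So the diameter is 3.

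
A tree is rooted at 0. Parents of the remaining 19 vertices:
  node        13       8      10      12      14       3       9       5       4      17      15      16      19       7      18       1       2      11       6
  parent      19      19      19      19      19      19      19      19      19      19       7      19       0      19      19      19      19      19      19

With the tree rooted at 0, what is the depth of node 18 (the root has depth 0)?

2

Climbing from 18 to the root: 18 – 19 – 0. That's 2 steps.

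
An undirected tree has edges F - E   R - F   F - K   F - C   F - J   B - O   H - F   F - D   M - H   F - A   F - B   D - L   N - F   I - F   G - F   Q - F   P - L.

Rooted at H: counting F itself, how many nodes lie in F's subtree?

F's subtree: {F, D, J, C, N, K, A, Q, B, G, E, I, R, L, O, P}, size 16.

16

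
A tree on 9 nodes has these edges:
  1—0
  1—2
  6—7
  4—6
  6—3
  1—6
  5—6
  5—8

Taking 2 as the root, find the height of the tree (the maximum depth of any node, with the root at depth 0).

4

A deepest node is 8, reached by 2–1–6–5–8.
That path has 4 edges, so the height is 4.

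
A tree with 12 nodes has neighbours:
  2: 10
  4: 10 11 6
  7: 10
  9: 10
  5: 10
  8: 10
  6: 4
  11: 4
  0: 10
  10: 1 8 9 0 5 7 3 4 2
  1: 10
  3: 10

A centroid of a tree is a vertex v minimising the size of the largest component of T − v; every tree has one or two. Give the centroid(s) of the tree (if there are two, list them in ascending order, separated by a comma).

10

If 10 is removed the pieces have sizes 3, 1, 1, 1, 1, 1, 1, 1, 1, all ≤ ⌊12/2⌋ = 6.
No neighbour of 10 does as well, so 10 is the unique centroid.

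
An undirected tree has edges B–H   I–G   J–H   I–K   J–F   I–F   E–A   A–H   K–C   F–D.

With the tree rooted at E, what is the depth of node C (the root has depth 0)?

E → A → H → J → F → I → K → C — 7 edges.

7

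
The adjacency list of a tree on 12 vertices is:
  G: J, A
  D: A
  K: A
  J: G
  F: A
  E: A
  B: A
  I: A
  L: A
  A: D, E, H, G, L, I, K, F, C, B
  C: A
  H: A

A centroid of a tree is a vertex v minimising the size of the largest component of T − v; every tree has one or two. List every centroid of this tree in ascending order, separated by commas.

A

Delete A: the remaining components have sizes 2, 1, 1, 1, 1, 1, 1, 1, 1, 1. Max 2 ≤ 6, so A is a centroid.
No neighbour of A does as well, so A is the unique centroid.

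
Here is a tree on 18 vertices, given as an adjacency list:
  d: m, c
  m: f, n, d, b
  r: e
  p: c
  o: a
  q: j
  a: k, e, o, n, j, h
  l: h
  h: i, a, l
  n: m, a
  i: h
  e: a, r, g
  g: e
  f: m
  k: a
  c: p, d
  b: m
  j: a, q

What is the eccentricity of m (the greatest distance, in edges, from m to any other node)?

Distances from m peak at 4, attained at l (r, i, g, q also at distance 4).
m–n–a–h–l

4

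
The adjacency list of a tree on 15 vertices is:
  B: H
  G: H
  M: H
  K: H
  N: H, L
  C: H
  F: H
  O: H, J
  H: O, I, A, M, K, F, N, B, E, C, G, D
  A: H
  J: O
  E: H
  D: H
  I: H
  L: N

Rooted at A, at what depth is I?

2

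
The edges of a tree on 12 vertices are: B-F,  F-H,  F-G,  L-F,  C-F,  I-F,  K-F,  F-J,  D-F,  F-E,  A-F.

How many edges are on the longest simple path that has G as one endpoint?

2

The node farthest from G is E (K, J, A, D, C, I, L, B, H also at distance 2), via G-F-E — 2 edges.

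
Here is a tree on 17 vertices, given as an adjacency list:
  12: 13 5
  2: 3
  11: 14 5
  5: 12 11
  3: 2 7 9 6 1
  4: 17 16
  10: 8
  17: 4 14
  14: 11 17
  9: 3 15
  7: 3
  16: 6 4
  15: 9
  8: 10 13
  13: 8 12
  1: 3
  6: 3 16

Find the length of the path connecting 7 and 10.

12

7–3–6–16–4–17–14–11–5–12–13–8–10: 12 edges.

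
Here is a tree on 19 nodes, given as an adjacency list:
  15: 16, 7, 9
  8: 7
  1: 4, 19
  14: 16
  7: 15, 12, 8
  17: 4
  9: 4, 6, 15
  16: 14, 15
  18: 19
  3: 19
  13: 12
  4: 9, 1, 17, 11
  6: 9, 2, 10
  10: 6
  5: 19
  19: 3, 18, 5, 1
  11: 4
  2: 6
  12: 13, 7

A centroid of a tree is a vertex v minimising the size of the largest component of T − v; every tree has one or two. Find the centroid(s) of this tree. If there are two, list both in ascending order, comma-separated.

Delete 9: the remaining components have sizes 8, 7, 3. Max 8 ≤ 9, so 9 is a centroid.
Every other node leaves some component of size > 9, so the centroid is unique.

9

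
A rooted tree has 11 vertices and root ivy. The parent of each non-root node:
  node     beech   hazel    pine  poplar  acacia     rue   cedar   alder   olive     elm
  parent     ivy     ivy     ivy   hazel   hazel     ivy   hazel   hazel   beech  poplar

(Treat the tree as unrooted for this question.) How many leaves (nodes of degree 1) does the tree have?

7

Exactly 7 nodes have a single neighbour: acacia, alder, cedar, elm, olive, pine, rue.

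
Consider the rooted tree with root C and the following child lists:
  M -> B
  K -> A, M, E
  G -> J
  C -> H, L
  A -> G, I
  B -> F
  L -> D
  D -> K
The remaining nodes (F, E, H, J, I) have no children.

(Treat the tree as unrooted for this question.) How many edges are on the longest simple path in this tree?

Starting from J, a farthest node is H at distance 7.
One longest path: J – G – A – K – D – L – C – H.
So the diameter is 7.

7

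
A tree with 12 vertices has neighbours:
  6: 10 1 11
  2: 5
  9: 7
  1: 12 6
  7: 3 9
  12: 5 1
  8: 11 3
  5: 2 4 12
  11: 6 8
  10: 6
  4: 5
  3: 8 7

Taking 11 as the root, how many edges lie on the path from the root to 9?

4

Climbing from 9 to the root: 9–7–3–8–11. That's 4 steps.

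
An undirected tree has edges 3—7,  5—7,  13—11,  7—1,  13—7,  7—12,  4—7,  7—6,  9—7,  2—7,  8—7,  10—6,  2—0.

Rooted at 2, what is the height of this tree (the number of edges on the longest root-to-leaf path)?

The longest root-to-leaf path is 2 – 7 – 6 – 10 (3 edges).

3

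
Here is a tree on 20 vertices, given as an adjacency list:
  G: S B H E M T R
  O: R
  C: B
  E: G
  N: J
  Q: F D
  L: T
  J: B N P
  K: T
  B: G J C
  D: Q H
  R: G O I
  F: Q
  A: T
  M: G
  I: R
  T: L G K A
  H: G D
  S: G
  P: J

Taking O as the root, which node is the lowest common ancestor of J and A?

Ancestors of J (toward the root): J, B, G, R, O.
Ancestors of A: A, T, G, R, O.
The deepest node appearing in both lists is G.

G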